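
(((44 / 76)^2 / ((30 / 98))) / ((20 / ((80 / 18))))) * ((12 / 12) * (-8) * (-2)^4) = -1517824 / 48735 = -31.14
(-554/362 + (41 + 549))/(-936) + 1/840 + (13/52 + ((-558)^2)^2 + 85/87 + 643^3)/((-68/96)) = -50149637780171599906/365409135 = -137242430406.60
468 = 468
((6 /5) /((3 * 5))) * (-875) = -70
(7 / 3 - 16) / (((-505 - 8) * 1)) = 41 / 1539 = 0.03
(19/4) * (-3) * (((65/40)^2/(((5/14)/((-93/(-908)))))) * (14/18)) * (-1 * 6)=14632527/290560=50.36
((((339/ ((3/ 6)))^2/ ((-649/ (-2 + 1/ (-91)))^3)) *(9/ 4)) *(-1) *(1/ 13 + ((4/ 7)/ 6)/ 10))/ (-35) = 4225751127162/ 55601396135209925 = 0.00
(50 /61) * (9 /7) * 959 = 61650 /61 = 1010.66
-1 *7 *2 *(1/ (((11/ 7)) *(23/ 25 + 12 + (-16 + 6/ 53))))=129850/ 43241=3.00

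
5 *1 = 5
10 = 10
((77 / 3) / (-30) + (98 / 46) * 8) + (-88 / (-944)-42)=-1570522 / 61065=-25.72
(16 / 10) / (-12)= -2 / 15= -0.13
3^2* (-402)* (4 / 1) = -14472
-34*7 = -238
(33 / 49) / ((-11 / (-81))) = 243 / 49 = 4.96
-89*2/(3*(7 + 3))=-89/15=-5.93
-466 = -466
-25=-25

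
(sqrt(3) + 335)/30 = sqrt(3)/30 + 67/6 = 11.22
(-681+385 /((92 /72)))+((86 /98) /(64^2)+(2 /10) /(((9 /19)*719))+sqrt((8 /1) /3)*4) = -56710042868617 /149356892160+8*sqrt(6) /3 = -373.16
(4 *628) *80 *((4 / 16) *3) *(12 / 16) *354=40016160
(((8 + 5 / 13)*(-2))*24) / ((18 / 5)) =-4360 / 39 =-111.79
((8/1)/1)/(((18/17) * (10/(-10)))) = -68/9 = -7.56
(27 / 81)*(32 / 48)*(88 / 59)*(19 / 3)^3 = 1207184 / 14337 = 84.20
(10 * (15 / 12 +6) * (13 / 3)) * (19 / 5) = 7163 / 6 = 1193.83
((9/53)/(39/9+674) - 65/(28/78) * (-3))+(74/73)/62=1856253677629/3417062110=543.23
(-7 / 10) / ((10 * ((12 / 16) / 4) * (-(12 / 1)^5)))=7 / 4665600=0.00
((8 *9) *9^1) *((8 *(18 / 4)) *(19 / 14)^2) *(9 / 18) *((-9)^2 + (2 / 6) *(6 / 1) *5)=13684788 / 7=1954969.71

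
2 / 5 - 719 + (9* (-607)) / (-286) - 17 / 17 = -1001713 / 1430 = -700.50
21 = 21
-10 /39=-0.26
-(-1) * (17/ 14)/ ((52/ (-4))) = -0.09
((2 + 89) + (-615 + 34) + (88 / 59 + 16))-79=-551.51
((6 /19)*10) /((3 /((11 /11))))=20 /19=1.05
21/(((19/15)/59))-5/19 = 18580/19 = 977.89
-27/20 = -1.35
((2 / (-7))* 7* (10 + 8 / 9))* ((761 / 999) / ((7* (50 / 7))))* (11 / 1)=-3.65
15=15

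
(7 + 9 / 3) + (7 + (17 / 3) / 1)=68 / 3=22.67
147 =147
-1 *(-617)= 617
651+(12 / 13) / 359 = 3038229 / 4667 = 651.00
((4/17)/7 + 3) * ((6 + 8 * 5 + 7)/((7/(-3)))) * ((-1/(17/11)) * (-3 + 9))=3788334/14161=267.52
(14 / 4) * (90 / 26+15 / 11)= 2415 / 143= 16.89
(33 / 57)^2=0.34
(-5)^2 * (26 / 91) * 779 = 38950 / 7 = 5564.29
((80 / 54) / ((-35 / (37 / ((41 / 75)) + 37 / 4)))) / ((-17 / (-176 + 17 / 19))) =-27984506 / 834309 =-33.54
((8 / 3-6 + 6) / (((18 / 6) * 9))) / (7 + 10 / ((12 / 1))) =16 / 1269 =0.01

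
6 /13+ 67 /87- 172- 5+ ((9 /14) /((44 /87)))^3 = -45924147790427 /264365477376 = -173.71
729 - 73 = 656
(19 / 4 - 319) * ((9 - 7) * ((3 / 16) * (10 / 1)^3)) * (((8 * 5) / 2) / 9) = -261875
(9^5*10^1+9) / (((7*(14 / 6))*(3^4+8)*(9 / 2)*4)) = 4017 / 178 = 22.57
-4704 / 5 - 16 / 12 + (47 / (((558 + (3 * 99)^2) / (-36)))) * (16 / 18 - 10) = -941.96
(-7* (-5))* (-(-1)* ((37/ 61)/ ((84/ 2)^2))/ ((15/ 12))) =37/ 3843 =0.01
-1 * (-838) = 838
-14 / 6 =-2.33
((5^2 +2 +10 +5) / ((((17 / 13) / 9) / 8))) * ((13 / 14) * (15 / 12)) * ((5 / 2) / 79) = 114075 / 1343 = 84.94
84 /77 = 12 /11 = 1.09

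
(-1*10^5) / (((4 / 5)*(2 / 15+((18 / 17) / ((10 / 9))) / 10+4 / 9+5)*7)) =-956250000 / 303793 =-3147.70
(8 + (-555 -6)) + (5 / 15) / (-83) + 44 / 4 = -542.00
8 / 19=0.42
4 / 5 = 0.80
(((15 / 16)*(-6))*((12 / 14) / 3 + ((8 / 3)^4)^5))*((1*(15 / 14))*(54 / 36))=-100880631740268720425 / 33748629264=-2989177158.90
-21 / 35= -3 / 5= -0.60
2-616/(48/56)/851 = 2950/2553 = 1.16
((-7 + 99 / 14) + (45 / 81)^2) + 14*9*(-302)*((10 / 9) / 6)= -7990489 / 1134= -7046.29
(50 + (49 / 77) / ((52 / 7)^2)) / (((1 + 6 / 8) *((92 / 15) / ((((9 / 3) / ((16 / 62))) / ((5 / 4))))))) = 415024497 / 9577568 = 43.33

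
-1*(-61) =61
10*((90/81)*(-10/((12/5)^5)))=-390625/279936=-1.40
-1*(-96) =96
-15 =-15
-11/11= -1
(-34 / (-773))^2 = 1156 / 597529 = 0.00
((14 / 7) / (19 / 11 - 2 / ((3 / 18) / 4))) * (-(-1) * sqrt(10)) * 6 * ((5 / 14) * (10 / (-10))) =330 * sqrt(10) / 3563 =0.29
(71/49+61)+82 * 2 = 11096/49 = 226.45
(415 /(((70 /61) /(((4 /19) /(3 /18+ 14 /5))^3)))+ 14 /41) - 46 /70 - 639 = -4435170065478078 /6938773702385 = -639.19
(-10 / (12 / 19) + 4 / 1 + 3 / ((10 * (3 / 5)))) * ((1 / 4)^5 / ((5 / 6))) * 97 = -1649 / 1280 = -1.29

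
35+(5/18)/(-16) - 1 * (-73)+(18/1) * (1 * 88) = 487291/288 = 1691.98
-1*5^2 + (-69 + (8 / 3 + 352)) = 782 / 3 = 260.67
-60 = -60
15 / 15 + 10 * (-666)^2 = 4435561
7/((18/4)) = 14/9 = 1.56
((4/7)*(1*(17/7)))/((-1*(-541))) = 68/26509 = 0.00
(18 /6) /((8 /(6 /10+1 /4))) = 51 /160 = 0.32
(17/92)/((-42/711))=-4029/1288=-3.13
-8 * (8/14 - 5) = 248/7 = 35.43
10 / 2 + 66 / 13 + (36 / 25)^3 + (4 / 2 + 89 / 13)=4450278 / 203125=21.91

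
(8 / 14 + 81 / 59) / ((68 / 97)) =77891 / 28084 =2.77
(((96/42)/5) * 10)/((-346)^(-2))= 3830912/7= 547273.14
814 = 814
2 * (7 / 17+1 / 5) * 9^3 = 75816 / 85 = 891.95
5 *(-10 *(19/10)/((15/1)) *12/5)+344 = 1644/5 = 328.80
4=4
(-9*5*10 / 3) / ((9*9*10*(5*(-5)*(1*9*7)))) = 1 / 8505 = 0.00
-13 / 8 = -1.62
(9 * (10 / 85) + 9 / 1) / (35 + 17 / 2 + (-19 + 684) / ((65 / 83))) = 4446 / 394553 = 0.01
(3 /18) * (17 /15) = 17 /90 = 0.19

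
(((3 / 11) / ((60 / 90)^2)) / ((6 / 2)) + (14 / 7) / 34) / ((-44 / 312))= -7683 / 4114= -1.87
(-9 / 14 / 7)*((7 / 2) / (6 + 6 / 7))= -3 / 64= -0.05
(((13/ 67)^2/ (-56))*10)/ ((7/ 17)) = -14365/ 879844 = -0.02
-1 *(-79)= 79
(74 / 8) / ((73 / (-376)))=-3478 / 73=-47.64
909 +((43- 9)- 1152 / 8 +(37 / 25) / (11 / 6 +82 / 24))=419623 / 525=799.28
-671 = -671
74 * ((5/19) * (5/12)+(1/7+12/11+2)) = 2171789/8778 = 247.41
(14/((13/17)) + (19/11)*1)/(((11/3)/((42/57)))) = 120330/29887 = 4.03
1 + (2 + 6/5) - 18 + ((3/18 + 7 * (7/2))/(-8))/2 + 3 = -1481/120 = -12.34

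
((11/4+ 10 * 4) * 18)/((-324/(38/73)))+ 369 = 107387/292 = 367.76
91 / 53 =1.72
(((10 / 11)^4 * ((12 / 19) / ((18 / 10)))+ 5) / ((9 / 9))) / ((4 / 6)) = 4372685 / 556358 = 7.86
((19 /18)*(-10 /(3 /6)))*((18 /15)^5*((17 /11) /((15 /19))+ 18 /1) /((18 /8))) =-16017152 /34375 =-465.95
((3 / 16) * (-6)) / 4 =-0.28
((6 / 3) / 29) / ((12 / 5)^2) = 25 / 2088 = 0.01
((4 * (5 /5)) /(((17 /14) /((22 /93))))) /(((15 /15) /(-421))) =-518672 /1581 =-328.07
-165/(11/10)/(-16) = 75/8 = 9.38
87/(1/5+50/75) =1305/13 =100.38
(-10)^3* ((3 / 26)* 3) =-4500 / 13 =-346.15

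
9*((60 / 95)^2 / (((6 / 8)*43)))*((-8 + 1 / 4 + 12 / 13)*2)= -306720 / 201799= -1.52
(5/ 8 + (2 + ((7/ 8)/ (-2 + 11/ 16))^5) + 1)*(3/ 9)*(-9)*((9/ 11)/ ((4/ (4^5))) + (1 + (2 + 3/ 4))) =-21235457/ 9504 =-2234.37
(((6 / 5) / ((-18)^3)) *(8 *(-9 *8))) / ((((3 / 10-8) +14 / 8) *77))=-0.00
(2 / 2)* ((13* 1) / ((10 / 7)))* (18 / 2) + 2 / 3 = 2477 / 30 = 82.57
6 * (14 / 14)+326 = 332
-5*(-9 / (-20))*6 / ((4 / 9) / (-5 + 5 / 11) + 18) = -6075 / 8056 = -0.75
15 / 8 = 1.88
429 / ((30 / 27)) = 386.10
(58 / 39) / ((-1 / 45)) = -66.92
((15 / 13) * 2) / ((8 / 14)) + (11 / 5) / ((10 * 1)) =1384 / 325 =4.26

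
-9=-9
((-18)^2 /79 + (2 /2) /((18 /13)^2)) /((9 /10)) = 591635 /115182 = 5.14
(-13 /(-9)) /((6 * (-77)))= -13 /4158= -0.00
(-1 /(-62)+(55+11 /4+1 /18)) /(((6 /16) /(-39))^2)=174486416 /279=625399.34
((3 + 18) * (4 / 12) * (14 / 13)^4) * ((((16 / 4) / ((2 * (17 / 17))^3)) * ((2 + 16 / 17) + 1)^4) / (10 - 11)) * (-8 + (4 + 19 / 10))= 28449110814348 / 11927216405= 2385.23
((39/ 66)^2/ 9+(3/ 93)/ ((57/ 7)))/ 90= 21941/ 46182312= 0.00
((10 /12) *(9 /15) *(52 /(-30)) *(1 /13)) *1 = -1 /15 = -0.07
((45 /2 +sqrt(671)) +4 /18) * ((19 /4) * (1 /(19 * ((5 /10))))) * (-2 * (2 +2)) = -4 * sqrt(671)-818 /9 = -194.50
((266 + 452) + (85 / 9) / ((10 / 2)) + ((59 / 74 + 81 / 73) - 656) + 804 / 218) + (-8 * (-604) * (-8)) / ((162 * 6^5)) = 804941640457 / 11589704694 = 69.45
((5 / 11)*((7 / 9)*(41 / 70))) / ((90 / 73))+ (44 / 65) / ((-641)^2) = 3197425129 / 19036938492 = 0.17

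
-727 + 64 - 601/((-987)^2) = -645874648/974169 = -663.00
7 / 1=7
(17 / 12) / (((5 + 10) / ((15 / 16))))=17 / 192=0.09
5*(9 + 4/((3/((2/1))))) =175/3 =58.33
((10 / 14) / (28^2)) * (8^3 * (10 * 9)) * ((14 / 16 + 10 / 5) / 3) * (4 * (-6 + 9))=482.80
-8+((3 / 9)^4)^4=-344373767 / 43046721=-8.00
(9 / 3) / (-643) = -3 / 643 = -0.00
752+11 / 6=4523 / 6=753.83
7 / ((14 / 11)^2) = 121 / 28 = 4.32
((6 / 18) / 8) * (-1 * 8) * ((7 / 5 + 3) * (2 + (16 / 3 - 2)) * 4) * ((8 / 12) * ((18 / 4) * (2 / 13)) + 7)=-233.46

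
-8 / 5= -1.60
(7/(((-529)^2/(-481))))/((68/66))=-111111/9514594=-0.01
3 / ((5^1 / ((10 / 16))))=0.38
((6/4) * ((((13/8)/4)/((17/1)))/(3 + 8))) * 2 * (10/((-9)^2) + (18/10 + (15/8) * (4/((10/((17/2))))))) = 349531/6462720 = 0.05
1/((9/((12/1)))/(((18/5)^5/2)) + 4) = 1259712/5041973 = 0.25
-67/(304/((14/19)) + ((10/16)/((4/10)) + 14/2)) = -7504/47167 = -0.16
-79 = -79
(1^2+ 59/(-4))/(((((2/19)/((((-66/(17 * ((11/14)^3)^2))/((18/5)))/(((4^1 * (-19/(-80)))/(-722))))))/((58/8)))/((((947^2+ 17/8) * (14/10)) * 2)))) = -8284027601310.74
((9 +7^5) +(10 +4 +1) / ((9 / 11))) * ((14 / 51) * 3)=707042 / 51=13863.57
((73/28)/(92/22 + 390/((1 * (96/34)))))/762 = 803/33398841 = 0.00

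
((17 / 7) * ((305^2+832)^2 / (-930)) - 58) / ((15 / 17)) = -2545846852621 / 97650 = -26071140.32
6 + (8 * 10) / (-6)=-22 / 3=-7.33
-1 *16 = -16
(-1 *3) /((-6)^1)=1 /2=0.50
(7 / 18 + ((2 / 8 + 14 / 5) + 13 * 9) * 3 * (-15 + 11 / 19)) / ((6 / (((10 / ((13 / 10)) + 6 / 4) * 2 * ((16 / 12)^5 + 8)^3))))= -28995061.12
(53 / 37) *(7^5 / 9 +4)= 892679 / 333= 2680.72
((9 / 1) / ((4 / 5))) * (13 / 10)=117 / 8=14.62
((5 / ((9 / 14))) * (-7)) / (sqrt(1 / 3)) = -490 * sqrt(3) / 9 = -94.30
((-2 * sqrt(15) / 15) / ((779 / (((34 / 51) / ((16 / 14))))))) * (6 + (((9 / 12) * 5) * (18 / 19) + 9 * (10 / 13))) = -18991 * sqrt(15) / 11544780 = -0.01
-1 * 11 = -11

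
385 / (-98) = -55 / 14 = -3.93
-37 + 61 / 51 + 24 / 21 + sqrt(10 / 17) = -12374 / 357 + sqrt(170) / 17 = -33.89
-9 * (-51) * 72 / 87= 11016 / 29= 379.86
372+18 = 390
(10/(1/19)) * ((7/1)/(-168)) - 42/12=-137/12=-11.42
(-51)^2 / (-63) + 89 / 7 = -200 / 7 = -28.57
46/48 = 23/24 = 0.96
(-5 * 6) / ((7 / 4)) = -120 / 7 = -17.14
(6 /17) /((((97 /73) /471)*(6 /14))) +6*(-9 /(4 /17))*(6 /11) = 3024309 /18139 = 166.73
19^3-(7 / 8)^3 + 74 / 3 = 10572283 / 1536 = 6883.00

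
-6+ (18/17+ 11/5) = -233/85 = -2.74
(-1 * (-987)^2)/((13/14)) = -13638366/13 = -1049105.08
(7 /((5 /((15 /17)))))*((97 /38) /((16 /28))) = 14259 /2584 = 5.52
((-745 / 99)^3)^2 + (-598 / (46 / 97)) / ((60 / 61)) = 3395399693455454393 / 18829602988020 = 180322.43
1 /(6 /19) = 19 /6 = 3.17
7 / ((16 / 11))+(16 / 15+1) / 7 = 8581 / 1680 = 5.11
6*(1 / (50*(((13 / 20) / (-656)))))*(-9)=1089.97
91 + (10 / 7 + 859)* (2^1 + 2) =24729 / 7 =3532.71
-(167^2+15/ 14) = -390461/ 14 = -27890.07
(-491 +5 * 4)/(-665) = 0.71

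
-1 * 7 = -7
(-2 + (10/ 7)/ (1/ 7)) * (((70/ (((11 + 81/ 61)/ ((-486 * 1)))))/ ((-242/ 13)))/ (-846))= -749385/ 534578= -1.40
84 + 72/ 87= 84.83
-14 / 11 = -1.27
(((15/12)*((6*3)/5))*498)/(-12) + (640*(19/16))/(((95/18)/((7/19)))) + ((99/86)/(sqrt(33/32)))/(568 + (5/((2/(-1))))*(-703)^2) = -10161/76 - 4*sqrt(66)/35402029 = -133.70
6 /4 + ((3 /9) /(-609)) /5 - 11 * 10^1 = -1982297 /18270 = -108.50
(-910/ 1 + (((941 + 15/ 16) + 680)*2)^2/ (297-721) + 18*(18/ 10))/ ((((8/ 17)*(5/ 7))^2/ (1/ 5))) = -45483.98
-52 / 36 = -13 / 9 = -1.44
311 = 311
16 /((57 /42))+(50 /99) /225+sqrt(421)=199622 /16929+sqrt(421)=32.31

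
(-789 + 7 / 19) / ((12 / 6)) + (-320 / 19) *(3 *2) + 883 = 7365 / 19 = 387.63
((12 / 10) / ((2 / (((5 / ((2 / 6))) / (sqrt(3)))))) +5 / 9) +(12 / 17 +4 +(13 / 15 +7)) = 3 * sqrt(3) +10043 / 765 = 18.32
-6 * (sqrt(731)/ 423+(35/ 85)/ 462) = -2 * sqrt(731)/ 141-1/ 187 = -0.39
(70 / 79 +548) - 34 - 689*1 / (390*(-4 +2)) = 2444747 / 4740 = 515.77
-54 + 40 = -14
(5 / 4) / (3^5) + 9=8753 / 972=9.01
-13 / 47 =-0.28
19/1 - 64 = -45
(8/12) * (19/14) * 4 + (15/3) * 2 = 286/21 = 13.62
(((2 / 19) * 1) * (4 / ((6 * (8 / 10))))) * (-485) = -2425 / 57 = -42.54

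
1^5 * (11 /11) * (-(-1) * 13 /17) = 13 /17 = 0.76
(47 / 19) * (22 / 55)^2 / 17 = 188 / 8075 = 0.02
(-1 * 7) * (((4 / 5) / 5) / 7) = -4 / 25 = -0.16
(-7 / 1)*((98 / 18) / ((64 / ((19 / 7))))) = -931 / 576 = -1.62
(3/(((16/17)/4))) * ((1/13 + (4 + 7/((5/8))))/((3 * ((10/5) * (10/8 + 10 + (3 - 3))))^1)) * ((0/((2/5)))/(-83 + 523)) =0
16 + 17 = 33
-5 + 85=80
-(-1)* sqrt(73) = sqrt(73) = 8.54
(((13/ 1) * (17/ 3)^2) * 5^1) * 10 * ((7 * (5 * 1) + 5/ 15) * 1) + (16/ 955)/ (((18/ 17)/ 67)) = 19016082836/ 25785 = 737486.25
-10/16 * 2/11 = -5/44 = -0.11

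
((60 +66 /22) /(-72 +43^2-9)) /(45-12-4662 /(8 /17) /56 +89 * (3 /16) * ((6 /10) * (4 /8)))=-105 /409292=-0.00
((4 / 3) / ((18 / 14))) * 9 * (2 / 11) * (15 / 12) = 70 / 33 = 2.12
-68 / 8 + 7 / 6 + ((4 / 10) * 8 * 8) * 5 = 362 / 3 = 120.67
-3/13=-0.23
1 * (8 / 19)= 0.42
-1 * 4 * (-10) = 40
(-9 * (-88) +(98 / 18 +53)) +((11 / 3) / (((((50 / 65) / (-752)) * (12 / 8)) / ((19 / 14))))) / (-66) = 899.58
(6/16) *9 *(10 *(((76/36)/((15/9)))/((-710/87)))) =-14877/2840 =-5.24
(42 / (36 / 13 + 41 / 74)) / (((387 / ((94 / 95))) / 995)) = 251932408 / 7835847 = 32.15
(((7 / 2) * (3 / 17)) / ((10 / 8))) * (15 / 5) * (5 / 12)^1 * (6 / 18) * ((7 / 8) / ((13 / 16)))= 49 / 221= 0.22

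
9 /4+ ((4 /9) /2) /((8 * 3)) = 61 /27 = 2.26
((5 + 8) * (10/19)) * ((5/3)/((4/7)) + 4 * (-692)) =-18918.99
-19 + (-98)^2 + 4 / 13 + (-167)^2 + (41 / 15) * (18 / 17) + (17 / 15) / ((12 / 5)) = 1490861873 / 39780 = 37477.67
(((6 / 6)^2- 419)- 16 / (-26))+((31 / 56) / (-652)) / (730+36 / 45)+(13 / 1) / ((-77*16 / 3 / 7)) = -7967226222889 / 19078323264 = -417.61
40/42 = 20/21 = 0.95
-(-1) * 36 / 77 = 36 / 77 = 0.47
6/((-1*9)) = -2/3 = -0.67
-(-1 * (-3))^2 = -9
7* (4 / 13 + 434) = 39522 / 13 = 3040.15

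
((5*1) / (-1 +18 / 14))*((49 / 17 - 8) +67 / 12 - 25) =-175175 / 408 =-429.35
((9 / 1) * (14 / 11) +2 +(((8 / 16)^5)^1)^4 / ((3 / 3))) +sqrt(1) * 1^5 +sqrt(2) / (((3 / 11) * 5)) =11 * sqrt(2) / 15 +166723595 / 11534336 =15.49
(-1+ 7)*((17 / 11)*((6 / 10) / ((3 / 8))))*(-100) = -16320 / 11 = -1483.64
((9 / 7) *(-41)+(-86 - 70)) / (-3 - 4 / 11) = 16071 / 259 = 62.05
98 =98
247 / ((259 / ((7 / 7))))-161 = -41452 / 259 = -160.05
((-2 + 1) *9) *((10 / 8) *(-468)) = 5265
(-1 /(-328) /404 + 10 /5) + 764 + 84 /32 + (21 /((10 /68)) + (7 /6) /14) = 1811786899 /1987680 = 911.51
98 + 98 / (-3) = 196 / 3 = 65.33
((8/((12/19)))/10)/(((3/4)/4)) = 304/45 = 6.76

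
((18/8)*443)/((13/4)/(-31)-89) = -41199/3683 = -11.19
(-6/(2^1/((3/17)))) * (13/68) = -117/1156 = -0.10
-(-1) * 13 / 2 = 13 / 2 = 6.50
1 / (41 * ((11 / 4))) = 4 / 451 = 0.01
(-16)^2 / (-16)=-16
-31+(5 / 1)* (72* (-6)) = -2191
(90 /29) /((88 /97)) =4365 /1276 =3.42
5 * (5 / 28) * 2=25 / 14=1.79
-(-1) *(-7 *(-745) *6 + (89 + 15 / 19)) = 596216 / 19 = 31379.79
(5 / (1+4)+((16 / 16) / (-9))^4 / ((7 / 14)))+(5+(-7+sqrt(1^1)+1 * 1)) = 6563 / 6561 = 1.00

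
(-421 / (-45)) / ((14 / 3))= 421 / 210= 2.00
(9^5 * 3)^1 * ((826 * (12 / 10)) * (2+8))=1755881064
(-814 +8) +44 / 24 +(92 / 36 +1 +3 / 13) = -187289 / 234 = -800.38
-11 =-11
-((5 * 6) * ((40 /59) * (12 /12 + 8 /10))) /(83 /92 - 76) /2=33120 /135877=0.24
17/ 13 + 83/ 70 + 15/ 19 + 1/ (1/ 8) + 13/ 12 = 1282871/ 103740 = 12.37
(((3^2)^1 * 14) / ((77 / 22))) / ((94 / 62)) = 1116 / 47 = 23.74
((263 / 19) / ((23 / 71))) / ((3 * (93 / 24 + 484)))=149384 / 5116833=0.03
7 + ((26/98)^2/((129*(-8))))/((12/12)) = 17344655/2477832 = 7.00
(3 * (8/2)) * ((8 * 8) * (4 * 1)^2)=12288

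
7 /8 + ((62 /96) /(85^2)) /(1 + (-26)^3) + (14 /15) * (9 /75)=6015774839 /6095010000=0.99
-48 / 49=-0.98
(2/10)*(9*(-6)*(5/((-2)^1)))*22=594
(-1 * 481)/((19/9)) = -4329/19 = -227.84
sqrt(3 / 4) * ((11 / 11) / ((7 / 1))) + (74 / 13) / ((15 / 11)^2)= 3.18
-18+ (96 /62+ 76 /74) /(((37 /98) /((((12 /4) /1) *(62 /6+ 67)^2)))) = 15579325702 /127317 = 122366.42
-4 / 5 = -0.80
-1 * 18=-18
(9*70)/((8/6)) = 945/2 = 472.50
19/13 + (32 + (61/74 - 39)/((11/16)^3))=-53790355/640211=-84.02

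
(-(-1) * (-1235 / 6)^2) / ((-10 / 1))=-4236.74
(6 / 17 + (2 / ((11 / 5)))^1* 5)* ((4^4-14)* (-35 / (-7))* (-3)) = -302280 / 17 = -17781.18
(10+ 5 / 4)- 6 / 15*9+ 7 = 293 / 20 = 14.65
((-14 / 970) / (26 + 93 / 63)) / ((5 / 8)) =-1176 / 1399225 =-0.00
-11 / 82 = -0.13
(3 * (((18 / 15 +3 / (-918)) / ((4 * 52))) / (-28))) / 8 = -1831 / 23761920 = -0.00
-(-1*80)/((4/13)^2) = 845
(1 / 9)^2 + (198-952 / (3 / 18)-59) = -451412 / 81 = -5572.99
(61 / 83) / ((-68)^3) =-61 / 26097856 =-0.00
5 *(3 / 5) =3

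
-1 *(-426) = 426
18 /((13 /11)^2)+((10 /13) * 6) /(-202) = 219588 /17069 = 12.86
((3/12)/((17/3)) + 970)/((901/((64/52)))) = 263852/199121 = 1.33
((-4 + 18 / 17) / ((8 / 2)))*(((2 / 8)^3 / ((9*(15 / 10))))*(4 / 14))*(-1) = 0.00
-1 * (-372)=372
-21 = -21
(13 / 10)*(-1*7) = -91 / 10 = -9.10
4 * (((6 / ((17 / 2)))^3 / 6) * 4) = 4608 / 4913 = 0.94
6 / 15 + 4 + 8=62 / 5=12.40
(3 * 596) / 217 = 1788 / 217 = 8.24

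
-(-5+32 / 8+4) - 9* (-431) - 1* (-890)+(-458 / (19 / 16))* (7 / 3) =220366 / 57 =3866.07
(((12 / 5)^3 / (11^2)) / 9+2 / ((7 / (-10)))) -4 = -724656 / 105875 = -6.84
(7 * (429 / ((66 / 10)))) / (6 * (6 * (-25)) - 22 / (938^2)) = -200164510 / 395929811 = -0.51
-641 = -641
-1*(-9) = 9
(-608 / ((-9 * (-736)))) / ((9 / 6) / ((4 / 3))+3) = -152 / 6831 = -0.02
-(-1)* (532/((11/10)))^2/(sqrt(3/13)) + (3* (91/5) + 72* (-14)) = -4767/5 + 28302400* sqrt(39)/363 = 485956.88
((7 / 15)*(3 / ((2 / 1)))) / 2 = 7 / 20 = 0.35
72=72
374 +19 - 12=381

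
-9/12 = -3/4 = -0.75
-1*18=-18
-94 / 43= -2.19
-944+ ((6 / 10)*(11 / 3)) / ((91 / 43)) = -429047 / 455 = -942.96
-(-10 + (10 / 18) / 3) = 265 / 27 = 9.81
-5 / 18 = -0.28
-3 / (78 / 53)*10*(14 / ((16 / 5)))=-9275 / 104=-89.18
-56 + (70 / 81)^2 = -362516 / 6561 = -55.25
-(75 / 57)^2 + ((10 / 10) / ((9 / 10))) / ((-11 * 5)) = -62597 / 35739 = -1.75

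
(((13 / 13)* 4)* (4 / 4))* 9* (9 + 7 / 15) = 1704 / 5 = 340.80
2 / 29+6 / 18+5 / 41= 1870 / 3567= 0.52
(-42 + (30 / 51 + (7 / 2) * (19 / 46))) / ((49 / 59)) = -3687913 / 76636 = -48.12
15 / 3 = 5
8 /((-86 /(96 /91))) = -384 /3913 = -0.10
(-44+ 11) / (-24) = 11 / 8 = 1.38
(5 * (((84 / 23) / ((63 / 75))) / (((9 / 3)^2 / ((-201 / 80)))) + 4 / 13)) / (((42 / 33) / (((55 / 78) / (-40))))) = 1966855 / 31344768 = 0.06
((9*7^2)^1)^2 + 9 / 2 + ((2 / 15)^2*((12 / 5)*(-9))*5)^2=243111483 / 1250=194489.19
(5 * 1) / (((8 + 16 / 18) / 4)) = 9 / 4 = 2.25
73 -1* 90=-17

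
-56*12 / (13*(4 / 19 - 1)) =4256 / 65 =65.48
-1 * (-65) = 65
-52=-52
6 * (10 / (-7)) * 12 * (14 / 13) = -1440 / 13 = -110.77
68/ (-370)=-34/ 185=-0.18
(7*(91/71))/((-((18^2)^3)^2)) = -637/82135028081258496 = -0.00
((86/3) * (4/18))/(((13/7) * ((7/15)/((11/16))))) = 2365/468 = 5.05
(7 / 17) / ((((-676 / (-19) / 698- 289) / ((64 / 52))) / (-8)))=5941376 / 423440641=0.01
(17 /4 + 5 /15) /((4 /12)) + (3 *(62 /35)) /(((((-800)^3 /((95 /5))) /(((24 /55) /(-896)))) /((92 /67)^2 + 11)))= 3406755968306625743 /247764070400000000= 13.75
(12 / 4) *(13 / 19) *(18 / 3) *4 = 936 / 19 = 49.26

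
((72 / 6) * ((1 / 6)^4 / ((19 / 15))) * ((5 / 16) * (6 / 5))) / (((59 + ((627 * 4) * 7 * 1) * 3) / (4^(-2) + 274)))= 0.00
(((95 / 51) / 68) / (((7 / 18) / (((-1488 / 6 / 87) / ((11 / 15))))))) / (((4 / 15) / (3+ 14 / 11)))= -31143375 / 7098707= -4.39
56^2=3136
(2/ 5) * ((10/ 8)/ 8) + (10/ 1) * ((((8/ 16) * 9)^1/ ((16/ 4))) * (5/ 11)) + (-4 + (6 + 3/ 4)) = 1395/ 176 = 7.93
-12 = -12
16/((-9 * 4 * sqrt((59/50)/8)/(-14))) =1120 * sqrt(59)/531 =16.20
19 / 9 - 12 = -89 / 9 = -9.89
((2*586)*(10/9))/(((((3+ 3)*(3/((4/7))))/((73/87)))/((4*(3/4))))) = 1711120/16443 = 104.06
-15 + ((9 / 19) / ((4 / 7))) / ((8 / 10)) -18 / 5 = -17.56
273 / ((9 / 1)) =91 / 3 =30.33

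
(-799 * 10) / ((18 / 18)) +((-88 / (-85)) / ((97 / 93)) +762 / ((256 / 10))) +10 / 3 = -12594521297 / 1583040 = -7955.91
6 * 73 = 438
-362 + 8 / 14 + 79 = -282.43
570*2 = 1140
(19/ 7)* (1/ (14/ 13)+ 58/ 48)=6821/ 1176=5.80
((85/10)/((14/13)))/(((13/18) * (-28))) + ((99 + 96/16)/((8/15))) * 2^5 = 2469447/392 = 6299.61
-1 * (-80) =80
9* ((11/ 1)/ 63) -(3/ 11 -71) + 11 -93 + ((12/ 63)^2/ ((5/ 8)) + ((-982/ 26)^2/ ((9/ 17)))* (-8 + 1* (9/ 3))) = -18421719556/ 1366365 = -13482.28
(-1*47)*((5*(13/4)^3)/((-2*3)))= 516295/384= 1344.52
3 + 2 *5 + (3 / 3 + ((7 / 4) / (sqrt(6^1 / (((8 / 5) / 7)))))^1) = sqrt(105) / 30 + 14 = 14.34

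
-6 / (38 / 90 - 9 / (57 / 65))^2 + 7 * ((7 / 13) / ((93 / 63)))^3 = 643552640485353 / 2316808607996246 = 0.28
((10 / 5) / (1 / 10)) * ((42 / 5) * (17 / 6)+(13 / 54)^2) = 347849 / 729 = 477.16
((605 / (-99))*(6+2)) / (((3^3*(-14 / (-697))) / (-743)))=113931620 / 1701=66979.20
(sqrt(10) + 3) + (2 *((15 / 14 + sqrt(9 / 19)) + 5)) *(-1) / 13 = -6 *sqrt(19) / 247 + 188 / 91 + sqrt(10) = 5.12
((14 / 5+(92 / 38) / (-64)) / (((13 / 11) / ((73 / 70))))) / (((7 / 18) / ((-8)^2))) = 121370238 / 302575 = 401.12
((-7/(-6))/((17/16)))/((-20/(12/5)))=-56/425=-0.13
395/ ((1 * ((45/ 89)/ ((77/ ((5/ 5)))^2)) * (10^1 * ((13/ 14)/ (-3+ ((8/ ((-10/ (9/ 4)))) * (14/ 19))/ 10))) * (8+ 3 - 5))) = -72368283064/ 277875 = -260434.67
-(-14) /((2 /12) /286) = 24024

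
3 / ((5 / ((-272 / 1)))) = -816 / 5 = -163.20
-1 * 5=-5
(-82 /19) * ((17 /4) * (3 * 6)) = -6273 /19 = -330.16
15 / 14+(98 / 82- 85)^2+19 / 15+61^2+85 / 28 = 7589454757 / 706020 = 10749.63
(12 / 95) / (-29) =-12 / 2755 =-0.00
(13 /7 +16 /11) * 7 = 255 /11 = 23.18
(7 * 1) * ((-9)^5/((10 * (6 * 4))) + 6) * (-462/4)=31051251/160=194070.32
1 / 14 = 0.07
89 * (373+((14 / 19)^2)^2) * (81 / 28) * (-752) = -72274775.53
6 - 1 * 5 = 1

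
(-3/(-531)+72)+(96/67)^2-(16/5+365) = -1168554388/3972765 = -294.14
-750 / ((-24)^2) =-125 / 96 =-1.30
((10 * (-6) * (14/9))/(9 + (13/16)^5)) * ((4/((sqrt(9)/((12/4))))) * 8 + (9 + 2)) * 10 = -18035507200/4203633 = -4290.46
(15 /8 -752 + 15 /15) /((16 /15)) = -89895 /128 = -702.30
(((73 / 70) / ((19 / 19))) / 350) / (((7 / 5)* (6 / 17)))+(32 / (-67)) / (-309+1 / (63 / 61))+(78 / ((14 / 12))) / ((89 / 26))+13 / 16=484663247184623 / 23814759872400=20.35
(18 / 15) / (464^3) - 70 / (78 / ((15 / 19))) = -43705087259 / 61686609920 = -0.71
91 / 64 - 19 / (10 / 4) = -1977 / 320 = -6.18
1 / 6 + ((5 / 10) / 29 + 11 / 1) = 973 / 87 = 11.18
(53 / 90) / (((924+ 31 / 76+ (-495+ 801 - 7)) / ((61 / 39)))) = 122854 / 163178145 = 0.00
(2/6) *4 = 1.33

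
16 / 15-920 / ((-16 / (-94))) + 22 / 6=-81004 / 15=-5400.27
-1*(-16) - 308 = -292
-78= -78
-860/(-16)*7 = 1505/4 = 376.25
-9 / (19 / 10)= -90 / 19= -4.74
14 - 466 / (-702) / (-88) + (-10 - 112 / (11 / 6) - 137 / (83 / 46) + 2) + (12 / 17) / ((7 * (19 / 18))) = -130.93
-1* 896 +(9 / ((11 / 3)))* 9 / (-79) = -778867 / 869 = -896.28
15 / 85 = 0.18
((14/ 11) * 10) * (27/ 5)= 756/ 11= 68.73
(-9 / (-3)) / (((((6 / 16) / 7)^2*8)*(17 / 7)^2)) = 19208 / 867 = 22.15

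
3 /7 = 0.43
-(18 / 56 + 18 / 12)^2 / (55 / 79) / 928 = -205479 / 40015360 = -0.01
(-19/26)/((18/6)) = -19/78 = -0.24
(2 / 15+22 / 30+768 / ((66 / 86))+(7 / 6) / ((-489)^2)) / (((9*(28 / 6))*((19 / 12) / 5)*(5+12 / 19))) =11290815433 / 844336251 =13.37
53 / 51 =1.04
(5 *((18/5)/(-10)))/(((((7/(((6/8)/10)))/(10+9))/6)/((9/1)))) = -13851/700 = -19.79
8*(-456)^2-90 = 1663398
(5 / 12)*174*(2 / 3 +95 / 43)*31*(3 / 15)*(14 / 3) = 2334703 / 387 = 6032.82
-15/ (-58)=15/ 58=0.26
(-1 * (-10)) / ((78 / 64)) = 320 / 39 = 8.21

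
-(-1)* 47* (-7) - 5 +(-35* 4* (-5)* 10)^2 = 48999666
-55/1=-55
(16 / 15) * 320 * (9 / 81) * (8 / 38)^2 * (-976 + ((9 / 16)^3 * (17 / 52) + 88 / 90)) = -1638.84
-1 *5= -5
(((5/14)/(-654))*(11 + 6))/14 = -85/128184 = -0.00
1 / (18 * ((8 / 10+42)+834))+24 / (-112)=-118333 / 552384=-0.21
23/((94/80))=920/47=19.57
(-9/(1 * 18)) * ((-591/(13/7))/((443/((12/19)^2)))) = 297864/2078999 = 0.14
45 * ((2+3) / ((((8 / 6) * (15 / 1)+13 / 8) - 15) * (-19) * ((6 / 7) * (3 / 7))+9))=-4900 / 811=-6.04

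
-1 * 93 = -93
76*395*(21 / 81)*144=3362240 / 3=1120746.67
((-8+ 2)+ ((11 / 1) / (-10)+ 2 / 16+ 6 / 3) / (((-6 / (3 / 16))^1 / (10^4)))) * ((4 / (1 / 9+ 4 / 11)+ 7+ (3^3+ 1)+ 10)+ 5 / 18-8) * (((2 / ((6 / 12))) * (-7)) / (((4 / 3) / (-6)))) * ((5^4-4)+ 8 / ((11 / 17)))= -894999665735 / 752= -1190159129.97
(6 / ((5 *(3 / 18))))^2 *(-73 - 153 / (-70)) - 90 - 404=-3644386 / 875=-4165.01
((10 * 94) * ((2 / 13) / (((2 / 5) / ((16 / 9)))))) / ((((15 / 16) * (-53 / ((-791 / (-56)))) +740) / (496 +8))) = 190346240 / 432757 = 439.85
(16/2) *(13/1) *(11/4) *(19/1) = 5434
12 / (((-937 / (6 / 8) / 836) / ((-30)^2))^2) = 3821213880000 / 877969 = 4352333.49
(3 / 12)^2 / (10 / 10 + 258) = 1 / 4144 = 0.00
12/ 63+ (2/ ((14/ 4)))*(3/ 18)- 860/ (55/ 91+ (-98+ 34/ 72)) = 20356562/ 2222647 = 9.16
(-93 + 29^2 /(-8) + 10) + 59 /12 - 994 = -28253 /24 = -1177.21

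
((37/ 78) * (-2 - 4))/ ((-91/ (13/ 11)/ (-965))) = -35705/ 1001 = -35.67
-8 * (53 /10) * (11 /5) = -2332 /25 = -93.28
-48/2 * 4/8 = -12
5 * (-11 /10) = -11 /2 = -5.50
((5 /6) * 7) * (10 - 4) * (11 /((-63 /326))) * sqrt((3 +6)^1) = -17930 /3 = -5976.67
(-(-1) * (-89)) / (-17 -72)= 1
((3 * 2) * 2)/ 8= 3/ 2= 1.50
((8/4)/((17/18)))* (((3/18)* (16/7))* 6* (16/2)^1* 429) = 1976832/119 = 16612.03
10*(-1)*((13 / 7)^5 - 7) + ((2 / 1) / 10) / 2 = -25347593 / 168070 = -150.82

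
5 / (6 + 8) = 5 / 14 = 0.36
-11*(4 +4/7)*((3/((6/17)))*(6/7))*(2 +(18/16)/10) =-189618/245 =-773.95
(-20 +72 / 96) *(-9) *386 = 133749 / 2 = 66874.50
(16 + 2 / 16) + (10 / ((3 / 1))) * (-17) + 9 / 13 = -12433 / 312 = -39.85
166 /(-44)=-83 /22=-3.77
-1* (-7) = 7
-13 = -13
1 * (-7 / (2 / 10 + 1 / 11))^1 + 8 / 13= -23.45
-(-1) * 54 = 54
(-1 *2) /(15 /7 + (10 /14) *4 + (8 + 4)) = -2 /17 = -0.12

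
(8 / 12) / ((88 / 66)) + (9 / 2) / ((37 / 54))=523 / 74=7.07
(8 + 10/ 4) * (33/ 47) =693/ 94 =7.37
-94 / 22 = -47 / 11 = -4.27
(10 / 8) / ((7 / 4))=5 / 7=0.71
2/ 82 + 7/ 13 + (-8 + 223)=114895/ 533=215.56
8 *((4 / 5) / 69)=32 / 345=0.09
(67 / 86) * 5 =335 / 86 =3.90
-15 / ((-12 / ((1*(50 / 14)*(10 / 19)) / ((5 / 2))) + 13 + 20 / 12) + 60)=-1125 / 4403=-0.26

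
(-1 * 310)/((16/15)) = -2325/8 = -290.62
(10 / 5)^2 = 4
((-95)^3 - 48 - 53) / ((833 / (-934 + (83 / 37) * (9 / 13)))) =384583988332 / 400673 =959845.03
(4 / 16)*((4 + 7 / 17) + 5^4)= 2675 / 17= 157.35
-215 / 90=-2.39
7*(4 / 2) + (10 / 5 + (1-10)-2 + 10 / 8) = 25 / 4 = 6.25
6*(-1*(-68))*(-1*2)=-816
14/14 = 1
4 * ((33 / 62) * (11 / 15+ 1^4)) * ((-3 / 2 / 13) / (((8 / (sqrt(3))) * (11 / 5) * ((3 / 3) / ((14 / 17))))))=-21 * sqrt(3) / 1054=-0.03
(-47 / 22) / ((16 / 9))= -423 / 352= -1.20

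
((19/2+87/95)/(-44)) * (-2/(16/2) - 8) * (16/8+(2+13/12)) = 120719/12160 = 9.93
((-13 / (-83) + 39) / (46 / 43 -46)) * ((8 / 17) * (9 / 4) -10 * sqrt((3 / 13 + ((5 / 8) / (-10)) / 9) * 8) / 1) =-209625 / 227171 + 26875 * sqrt(10894) / 240534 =10.74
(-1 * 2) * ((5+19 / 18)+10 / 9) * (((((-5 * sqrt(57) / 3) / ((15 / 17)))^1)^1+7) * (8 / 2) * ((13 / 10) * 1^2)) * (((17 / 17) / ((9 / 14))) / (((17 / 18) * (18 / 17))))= 841.82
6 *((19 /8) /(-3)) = -19 /4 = -4.75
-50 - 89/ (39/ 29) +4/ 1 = -4375/ 39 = -112.18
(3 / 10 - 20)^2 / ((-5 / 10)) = -38809 / 50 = -776.18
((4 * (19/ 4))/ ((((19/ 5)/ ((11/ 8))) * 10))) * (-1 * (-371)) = 4081/ 16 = 255.06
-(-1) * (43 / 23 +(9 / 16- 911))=-334353 / 368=-908.57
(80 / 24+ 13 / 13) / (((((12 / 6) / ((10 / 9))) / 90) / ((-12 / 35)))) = -520 / 7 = -74.29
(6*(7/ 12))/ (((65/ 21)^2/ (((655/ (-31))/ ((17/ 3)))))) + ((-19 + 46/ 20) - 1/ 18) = -145225723/ 8015670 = -18.12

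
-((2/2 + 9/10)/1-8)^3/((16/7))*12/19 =4766601/76000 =62.72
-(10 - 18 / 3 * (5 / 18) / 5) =-29 / 3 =-9.67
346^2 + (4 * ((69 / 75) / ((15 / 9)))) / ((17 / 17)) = 14964776 / 125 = 119718.21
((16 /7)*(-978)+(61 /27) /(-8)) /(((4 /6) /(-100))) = 84509875 /252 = 335356.65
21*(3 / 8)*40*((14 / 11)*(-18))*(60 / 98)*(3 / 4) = -36450 / 11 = -3313.64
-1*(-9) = 9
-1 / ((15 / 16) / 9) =-48 / 5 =-9.60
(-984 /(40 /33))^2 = 16475481 /25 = 659019.24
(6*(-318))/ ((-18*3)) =106/ 3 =35.33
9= 9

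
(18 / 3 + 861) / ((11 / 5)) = 4335 / 11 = 394.09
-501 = -501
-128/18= -64/9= -7.11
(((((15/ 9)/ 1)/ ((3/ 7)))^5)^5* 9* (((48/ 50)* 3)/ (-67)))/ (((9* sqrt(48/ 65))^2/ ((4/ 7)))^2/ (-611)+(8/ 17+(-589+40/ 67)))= 801807089588976920935532100200653076171875000/ 2255525299547194564616816043493803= 355485744163.43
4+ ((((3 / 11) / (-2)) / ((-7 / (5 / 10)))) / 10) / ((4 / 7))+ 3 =12323 / 1760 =7.00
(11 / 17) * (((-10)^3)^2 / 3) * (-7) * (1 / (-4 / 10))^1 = 192500000 / 51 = 3774509.80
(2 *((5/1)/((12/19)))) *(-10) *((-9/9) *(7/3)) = 3325/9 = 369.44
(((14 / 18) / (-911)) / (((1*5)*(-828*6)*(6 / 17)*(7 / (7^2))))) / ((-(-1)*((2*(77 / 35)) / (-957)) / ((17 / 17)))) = -24157 / 162930528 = -0.00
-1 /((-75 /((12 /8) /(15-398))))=-1 /19150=-0.00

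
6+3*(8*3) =78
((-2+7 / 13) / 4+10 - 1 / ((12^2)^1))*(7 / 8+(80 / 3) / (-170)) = 5280739 / 763776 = 6.91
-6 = -6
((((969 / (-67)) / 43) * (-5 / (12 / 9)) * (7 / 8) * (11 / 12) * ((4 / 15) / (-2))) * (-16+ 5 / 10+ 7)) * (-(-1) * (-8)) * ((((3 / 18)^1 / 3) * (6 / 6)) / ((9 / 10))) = -2114035 / 3733776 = -0.57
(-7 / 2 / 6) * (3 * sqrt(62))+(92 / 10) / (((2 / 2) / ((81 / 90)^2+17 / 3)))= 44689 / 750 - 7 * sqrt(62) / 4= 45.81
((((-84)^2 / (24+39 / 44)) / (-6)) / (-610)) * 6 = 51744 / 111325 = 0.46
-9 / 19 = -0.47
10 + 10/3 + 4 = 52/3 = 17.33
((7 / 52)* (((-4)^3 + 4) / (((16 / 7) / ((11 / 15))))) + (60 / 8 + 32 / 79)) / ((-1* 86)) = -87315 / 1413152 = -0.06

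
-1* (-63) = 63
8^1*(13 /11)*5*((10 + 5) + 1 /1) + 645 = 15415 /11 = 1401.36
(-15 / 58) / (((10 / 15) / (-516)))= 200.17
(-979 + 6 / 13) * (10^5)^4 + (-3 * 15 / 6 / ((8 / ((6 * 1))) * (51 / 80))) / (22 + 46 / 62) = -1016407900000000000000004030 / 10387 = -97853846153846153846154.23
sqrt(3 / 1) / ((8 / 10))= 5 * sqrt(3) / 4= 2.17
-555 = -555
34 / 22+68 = 765 / 11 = 69.55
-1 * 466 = -466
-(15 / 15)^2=-1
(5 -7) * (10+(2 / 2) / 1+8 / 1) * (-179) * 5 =34010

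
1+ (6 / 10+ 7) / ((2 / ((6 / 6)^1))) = 24 / 5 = 4.80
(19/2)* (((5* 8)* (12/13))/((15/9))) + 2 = 2762/13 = 212.46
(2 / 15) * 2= 4 / 15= 0.27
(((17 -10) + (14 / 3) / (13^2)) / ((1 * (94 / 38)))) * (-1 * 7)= -473879 / 23829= -19.89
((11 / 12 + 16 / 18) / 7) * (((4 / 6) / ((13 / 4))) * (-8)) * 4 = -320 / 189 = -1.69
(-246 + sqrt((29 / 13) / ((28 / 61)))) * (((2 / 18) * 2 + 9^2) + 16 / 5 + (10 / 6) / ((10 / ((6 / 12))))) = -623651 / 30 + 2173 * sqrt(160979) / 4680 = -20602.07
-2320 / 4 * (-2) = 1160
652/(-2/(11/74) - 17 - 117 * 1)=-3586/811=-4.42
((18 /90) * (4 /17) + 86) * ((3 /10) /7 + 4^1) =1034931 /2975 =347.88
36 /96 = 3 /8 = 0.38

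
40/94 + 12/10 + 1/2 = 999/470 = 2.13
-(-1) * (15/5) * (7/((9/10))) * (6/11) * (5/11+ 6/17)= 21140/2057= 10.28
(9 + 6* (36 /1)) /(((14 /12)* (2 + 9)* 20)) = 135 /154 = 0.88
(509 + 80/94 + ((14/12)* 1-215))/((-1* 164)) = -83477/46248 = -1.80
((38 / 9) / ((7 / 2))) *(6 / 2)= 76 / 21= 3.62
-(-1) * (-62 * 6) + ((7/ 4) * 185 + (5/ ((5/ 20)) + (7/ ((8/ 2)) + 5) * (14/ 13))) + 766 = 38741/ 52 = 745.02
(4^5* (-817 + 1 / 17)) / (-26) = 32174.91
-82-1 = -83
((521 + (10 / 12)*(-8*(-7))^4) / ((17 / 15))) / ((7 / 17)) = 122939015 / 7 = 17562716.43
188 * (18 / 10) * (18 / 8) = 3807 / 5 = 761.40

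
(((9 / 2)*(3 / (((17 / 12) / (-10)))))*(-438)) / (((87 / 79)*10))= 1868508 / 493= 3790.08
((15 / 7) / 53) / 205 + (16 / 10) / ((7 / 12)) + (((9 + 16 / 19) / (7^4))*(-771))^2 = 287874248704914 / 22611077194265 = 12.73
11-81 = -70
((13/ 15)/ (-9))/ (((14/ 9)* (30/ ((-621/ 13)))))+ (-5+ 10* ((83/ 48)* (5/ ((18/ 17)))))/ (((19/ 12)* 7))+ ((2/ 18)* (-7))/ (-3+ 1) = 73852/ 9975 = 7.40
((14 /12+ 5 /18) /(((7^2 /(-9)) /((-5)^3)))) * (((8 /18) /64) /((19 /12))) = 1625 /11172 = 0.15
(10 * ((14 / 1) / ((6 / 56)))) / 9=3920 / 27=145.19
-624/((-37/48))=29952/37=809.51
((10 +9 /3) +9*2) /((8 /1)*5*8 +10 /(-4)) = 62 /635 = 0.10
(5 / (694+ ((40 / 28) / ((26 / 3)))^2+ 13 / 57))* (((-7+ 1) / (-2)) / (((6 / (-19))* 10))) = -8968323 / 1310801104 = -0.01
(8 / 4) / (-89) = -2 / 89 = -0.02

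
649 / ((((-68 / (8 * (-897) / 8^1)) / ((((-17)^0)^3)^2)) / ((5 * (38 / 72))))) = 18434845 / 816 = 22591.72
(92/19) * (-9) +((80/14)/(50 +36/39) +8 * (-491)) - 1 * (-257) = -163521969/44023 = -3714.47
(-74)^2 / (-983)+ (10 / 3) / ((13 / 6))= -51528 / 12779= -4.03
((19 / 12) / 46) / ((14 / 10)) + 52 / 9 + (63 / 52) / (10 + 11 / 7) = 890171 / 150696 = 5.91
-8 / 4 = -2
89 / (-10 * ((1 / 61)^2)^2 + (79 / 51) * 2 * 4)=62846272299 / 8750571002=7.18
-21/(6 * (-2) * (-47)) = -7/188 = -0.04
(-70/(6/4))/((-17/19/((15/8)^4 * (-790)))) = -4432640625/8704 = -509264.78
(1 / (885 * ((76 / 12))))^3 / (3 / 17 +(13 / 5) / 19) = 17 / 937894010350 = 0.00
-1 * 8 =-8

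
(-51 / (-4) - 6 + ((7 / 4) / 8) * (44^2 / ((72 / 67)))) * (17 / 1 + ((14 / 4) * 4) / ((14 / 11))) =404047 / 36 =11223.53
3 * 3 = 9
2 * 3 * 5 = 30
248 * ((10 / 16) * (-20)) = -3100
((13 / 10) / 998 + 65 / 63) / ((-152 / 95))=-649519 / 1005984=-0.65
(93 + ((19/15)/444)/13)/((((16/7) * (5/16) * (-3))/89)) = -5016370457/1298700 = -3862.61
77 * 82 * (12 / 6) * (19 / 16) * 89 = 1334621.75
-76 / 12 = -19 / 3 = -6.33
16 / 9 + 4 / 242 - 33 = -33983 / 1089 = -31.21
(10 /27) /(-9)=-10 /243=-0.04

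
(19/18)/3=19/54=0.35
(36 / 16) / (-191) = -9 / 764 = -0.01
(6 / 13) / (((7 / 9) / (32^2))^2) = 800012.46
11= 11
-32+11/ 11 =-31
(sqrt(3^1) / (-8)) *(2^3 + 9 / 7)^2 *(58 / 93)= -122525 *sqrt(3) / 18228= -11.64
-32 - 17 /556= -17809 /556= -32.03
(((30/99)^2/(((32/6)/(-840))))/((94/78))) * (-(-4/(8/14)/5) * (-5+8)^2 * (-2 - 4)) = 5159700/5687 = 907.28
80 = 80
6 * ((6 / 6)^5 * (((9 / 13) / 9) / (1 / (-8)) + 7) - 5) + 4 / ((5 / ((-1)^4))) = 592 / 65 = 9.11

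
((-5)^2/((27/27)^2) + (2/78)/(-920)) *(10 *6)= 896999/598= 1500.00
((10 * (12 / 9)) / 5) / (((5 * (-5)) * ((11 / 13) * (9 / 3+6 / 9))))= -104 / 3025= -0.03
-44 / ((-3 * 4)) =11 / 3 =3.67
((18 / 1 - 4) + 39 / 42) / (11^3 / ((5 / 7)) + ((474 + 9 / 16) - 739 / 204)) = 426360 / 66668749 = 0.01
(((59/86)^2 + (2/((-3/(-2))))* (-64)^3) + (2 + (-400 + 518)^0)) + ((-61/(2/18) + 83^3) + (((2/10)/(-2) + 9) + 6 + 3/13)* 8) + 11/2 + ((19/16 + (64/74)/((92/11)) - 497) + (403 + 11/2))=1088667893645831/4909316880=221755.47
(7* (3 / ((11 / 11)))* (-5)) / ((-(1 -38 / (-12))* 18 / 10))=14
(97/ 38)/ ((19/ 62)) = 3007/ 361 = 8.33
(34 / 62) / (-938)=-17 / 29078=-0.00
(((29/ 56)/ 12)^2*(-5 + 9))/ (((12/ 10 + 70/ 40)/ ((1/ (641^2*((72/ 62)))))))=130355/ 24631402150656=0.00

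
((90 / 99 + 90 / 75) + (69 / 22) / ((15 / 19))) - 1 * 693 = -75561 / 110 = -686.92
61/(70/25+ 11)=305/69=4.42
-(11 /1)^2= -121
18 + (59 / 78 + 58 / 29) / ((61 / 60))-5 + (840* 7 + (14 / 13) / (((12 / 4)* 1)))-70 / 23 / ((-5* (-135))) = 14517676183 / 2462265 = 5896.07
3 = 3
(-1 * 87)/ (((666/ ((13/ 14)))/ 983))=-119.24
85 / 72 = 1.18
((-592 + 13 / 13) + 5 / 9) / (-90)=2657 / 405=6.56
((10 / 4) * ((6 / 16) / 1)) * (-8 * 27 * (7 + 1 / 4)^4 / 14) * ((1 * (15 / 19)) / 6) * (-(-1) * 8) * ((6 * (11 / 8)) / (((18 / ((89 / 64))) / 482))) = -112640741004825 / 8716288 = -12923017.34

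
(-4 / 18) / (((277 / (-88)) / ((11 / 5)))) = 1936 / 12465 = 0.16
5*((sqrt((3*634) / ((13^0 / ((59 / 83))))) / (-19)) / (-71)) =5*sqrt(9314094) / 111967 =0.14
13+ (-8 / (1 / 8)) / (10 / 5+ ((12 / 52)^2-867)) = 29861 / 2284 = 13.07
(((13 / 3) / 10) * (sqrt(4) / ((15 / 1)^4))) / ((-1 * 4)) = -13 / 3037500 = -0.00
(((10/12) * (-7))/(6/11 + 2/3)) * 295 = -22715/16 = -1419.69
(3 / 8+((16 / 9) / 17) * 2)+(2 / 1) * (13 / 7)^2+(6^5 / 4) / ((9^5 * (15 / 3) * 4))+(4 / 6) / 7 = 61365293 / 8096760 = 7.58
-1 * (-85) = 85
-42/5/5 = -42/25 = -1.68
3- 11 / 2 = -5 / 2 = -2.50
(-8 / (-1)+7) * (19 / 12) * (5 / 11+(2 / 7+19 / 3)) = 77615 / 462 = 168.00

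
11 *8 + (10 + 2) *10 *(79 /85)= 3392 /17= 199.53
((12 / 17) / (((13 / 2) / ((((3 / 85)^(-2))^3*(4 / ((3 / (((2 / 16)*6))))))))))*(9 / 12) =44370531250 / 1053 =42137256.65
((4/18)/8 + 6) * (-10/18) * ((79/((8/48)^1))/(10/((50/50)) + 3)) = -85715/702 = -122.10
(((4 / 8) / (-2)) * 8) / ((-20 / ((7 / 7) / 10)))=1 / 100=0.01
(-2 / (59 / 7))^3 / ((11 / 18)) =-49392 / 2259169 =-0.02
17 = 17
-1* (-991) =991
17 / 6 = 2.83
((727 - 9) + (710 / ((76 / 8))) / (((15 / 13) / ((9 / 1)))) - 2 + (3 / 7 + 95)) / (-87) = -185452 / 11571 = -16.03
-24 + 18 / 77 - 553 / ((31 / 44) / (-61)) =114230674 / 2387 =47855.33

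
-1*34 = -34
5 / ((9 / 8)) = 40 / 9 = 4.44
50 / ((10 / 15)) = 75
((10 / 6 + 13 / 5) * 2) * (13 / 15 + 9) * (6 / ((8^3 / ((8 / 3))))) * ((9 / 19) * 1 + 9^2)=101824 / 475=214.37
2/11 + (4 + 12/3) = 90/11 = 8.18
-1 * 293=-293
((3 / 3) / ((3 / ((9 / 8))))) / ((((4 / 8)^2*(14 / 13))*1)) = 39 / 28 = 1.39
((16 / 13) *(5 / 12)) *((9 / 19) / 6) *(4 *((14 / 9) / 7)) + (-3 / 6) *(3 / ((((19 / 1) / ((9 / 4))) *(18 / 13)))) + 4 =138989 / 35568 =3.91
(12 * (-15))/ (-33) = 5.45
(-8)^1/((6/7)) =-28/3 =-9.33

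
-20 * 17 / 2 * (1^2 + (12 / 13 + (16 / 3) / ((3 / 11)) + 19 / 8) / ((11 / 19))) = -35421625 / 5148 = -6880.66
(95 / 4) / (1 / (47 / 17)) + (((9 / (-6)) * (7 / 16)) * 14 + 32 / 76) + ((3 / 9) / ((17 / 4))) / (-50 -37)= 76741919 / 1348848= 56.89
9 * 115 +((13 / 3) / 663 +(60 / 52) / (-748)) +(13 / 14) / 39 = 634071065 / 612612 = 1035.03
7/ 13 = 0.54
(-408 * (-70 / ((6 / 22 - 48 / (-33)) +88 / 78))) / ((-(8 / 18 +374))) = -1575288 / 58975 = -26.71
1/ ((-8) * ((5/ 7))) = -7/ 40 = -0.18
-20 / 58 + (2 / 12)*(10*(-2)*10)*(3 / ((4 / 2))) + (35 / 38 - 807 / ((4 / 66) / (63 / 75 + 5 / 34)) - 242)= -12584195009 / 936700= -13434.61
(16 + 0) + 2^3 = 24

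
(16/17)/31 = 16/527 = 0.03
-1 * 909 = -909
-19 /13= -1.46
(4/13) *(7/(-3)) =-28/39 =-0.72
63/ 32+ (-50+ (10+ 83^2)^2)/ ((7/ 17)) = 115590654.40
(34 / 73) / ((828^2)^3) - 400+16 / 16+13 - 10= -4657684542123836399599 / 11761829651827869696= -396.00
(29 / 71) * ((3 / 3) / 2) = 29 / 142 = 0.20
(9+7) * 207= 3312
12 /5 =2.40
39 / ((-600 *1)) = -0.06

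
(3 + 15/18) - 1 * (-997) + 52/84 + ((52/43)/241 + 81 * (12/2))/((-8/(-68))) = 2233897933/435246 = 5132.50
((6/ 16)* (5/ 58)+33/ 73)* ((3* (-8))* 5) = -246105/ 4234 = -58.13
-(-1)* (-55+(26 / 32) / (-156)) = -10561 / 192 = -55.01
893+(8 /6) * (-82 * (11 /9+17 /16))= 34733 /54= 643.20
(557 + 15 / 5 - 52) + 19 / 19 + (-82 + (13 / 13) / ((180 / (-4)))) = 19214 / 45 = 426.98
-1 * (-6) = 6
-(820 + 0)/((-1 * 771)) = 820/771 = 1.06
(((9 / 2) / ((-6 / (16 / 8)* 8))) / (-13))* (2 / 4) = 3 / 416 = 0.01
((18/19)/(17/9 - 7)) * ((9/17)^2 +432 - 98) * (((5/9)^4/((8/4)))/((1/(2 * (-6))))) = 120758750/3409911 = 35.41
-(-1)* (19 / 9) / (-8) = -19 / 72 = -0.26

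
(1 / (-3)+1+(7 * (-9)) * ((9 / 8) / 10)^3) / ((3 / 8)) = 886219 / 576000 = 1.54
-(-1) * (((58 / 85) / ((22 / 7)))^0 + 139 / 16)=155 / 16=9.69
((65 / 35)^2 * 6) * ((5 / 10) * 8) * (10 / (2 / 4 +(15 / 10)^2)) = 162240 / 539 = 301.00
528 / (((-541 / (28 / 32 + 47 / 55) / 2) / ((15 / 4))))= -6849 / 541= -12.66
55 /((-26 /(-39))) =165 /2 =82.50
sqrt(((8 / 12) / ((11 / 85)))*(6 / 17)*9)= 6*sqrt(55) / 11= 4.05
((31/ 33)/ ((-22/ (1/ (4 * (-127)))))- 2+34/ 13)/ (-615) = -2950867/ 2948619960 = -0.00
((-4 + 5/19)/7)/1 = -71/133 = -0.53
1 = 1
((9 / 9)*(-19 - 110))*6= -774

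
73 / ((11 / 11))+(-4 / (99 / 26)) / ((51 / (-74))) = 376273 / 5049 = 74.52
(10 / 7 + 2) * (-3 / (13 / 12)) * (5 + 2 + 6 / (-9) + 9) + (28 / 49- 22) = -15198 / 91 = -167.01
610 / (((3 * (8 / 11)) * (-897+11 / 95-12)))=-318725 / 1036128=-0.31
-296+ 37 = -259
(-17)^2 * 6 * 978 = 1695852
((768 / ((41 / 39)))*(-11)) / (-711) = 36608 / 3239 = 11.30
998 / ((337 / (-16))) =-15968 / 337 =-47.38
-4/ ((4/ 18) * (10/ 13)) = -117/ 5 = -23.40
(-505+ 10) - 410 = -905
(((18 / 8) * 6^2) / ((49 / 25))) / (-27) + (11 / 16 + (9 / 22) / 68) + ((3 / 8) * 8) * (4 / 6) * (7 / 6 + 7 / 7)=1537729 / 439824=3.50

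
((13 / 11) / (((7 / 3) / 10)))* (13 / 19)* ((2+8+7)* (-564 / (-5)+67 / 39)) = 9870302 / 1463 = 6746.62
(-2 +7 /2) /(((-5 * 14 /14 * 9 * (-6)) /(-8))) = -0.04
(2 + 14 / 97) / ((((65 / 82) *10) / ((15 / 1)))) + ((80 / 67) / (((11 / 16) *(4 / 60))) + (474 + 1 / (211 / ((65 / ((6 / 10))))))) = 114177291643 / 226262685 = 504.62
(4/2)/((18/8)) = 8/9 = 0.89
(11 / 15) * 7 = 77 / 15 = 5.13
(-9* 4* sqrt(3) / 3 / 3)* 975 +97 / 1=97 -3900* sqrt(3)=-6658.00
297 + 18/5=1503/5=300.60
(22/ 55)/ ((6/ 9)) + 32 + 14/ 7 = 173/ 5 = 34.60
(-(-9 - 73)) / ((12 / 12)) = 82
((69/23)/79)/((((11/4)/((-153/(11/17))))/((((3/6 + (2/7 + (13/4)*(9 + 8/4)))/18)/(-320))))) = 80631/3893120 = 0.02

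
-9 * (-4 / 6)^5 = 32 / 27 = 1.19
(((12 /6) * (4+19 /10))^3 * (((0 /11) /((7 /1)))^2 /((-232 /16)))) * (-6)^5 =0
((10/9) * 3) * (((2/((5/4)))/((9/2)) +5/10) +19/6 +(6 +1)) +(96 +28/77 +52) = 54976/297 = 185.10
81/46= 1.76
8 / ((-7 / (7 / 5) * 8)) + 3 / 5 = 2 / 5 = 0.40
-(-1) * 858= 858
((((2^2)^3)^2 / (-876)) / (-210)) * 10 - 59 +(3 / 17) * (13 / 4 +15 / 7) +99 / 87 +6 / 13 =-6629066099 / 117899964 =-56.23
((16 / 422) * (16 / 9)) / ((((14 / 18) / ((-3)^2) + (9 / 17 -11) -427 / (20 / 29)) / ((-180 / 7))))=70502400 / 25607296967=0.00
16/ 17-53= -52.06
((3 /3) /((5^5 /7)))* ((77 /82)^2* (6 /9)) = 0.00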